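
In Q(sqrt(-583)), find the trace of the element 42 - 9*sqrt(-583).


Tr(a + b*sqrt(d)) = (a + b*sqrt(d)) + (a - b*sqrt(d)) = 2a
= 2 * (42)
= 84

84


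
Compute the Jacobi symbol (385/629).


Compute (385/629) via quadratic reciprocity:
  reciprocity: (385/629) -> +(629/385)
  reduce: (244/385)
  pull out 2: (2/385) = +1  (since 385 mod 8 = 1)
  pull out 2: (2/385) = +1  (since 385 mod 8 = 1)
  reciprocity: (61/385) -> +(385/61)
  reduce: (19/61)
  reciprocity: (19/61) -> +(61/19)
  reduce: (4/19)
  pull out 2: (2/19) = -1  (since 19 mod 8 = 3)
  pull out 2: (2/19) = -1  (since 19 mod 8 = 3)
  (1/19) = 1
Product of signs = 1

1


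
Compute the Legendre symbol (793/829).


p = 829 is prime, so compute (793/829) with the reciprocity algorithm (Jacobi-symbol steps: pull out 2s via (2/n), flip via reciprocity, reduce):
  reciprocity: (793/829) -> +(829/793)
  reduce: (36/793)
  pull out 2: (2/793) = +1  (since 793 mod 8 = 1)
  pull out 2: (2/793) = +1  (since 793 mod 8 = 1)
  reciprocity: (9/793) -> +(793/9)
  reduce: (1/9)
  (1/9) = 1
Product of signs = 1
(793/829) = 1

1


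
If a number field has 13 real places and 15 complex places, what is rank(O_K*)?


By Dirichlet's unit theorem:
rank = r1 + r2 - 1
= 13 + 15 - 1
= 27

27


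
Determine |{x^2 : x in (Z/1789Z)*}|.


For prime p, the number of non-zero quadratic residues is (p-1)/2.
= (1789-1)/2
= 894

894


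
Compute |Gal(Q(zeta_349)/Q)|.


|Gal(Q(zeta_349)/Q)| = phi(349)
= 348

348


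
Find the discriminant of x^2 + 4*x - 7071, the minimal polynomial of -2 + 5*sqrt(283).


The element -2 + 5*sqrt(283) has minimal polynomial:
x^2 + 4*x - 7071
Discriminant = (4)^2 - 4*(-7071)
= 16 + 28284
= 28300

28300


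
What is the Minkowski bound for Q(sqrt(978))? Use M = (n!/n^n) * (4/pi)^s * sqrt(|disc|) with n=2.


d = 978, d mod 4 = 2, so disc(K) = 4d = 3912; |disc(K)| = 3912
Real quadratic field, so n = 2, s = r2 = 0, r1 = 2
M = (n!/n^n) * (4/pi)^s * sqrt(|disc(K)|) = (2!/2^2) * (4/pi)^0 * sqrt(3912)
= 0.5 * 1.000000 * 62.545983
= 31.2730

31.2730


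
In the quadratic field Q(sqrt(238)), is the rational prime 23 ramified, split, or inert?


K = Q(sqrt(238)). Since d mod 4 = 2, disc(K) = 952.
Check p | disc: 952 mod 23 = 9.
p does not divide disc. Compute Legendre symbol (d/p):
8^((23-1)/2) mod 23 = 1
(d/p) = 1, so p splits: (p) = P*P' with e=1, f=1, g=2.
Therefore p is split.

split


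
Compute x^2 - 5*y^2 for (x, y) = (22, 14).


x^2 - d*y^2
= 22^2 - 5*14^2
= 484 - 980
= -496

-496


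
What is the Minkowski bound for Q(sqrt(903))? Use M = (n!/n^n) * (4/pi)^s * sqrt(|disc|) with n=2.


d = 903, d mod 4 = 3, so disc(K) = 4d = 3612; |disc(K)| = 3612
Real quadratic field, so n = 2, s = r2 = 0, r1 = 2
M = (n!/n^n) * (4/pi)^s * sqrt(|disc(K)|) = (2!/2^2) * (4/pi)^0 * sqrt(3612)
= 0.5 * 1.000000 * 60.099917
= 30.0500

30.0500


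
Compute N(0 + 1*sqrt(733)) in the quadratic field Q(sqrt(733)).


N(a + b*sqrt(d)) = a^2 - d*b^2
= (0)^2 - (733)*(1)^2
= 0 - 733
= -733

-733


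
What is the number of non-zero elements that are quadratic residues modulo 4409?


For prime p, the number of non-zero quadratic residues is (p-1)/2.
= (4409-1)/2
= 2204

2204


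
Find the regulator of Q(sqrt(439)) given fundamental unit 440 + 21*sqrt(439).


epsilon = 440 + 21*sqrt(439)
= 879.9989
R = ln(879.9989)
= 6.7799

6.7799


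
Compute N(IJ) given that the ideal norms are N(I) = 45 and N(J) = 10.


N(IJ) = N(I) * N(J)
= 45 * 10
= 450

450


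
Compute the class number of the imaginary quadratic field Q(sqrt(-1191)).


K = Q(sqrt(-1191)). d mod 4 = 1, so D = disc(K) = d = -1191
h(K) equals the number of primitive reduced positive-definite forms (a, b, c) = a*x^2 + b*x*y + c*y^2 with b^2 - 4ac = D,
where reduced means |b| <= a <= c, with b >= 0 whenever |b| = a or a = c, and primitive means gcd(a, b, c) = 1.
Reduced forces 3a^2 <= |D| = 1191, so 1 <= a <= 19; b must have the parity of D, and c = (b^2 - D)/(4a) must be an integer >= a.
Enumerate a = 1..19, b in [-a, a]:
  a=1: (1, 1, 298)  [1]
  a=2: (2, -1, 149), (2, 1, 149)  [2]
  a=3: (3, 3, 100)  [1]
  a=4: (4, -3, 75), (4, 3, 75)  [2]
  a=5: (5, -3, 60), (5, 3, 60)  [2]
  a=6: (6, -3, 50), (6, 3, 50)  [2]
  a=7: none
  a=8: (8, -5, 38), (8, 5, 38)  [2]
  a=9: none
  a=10: (10, -7, 31), (10, -3, 30), (10, 3, 30), (10, 7, 31)  [4]
  a=11: none
  a=12: (12, -3, 25), (12, 3, 25)  [2]
  a=13..14: none
  a=15: (15, -3, 20), (15, 3, 20)  [2]
  a=16: (16, -5, 19), (16, 5, 19)  [2]
  a=17: (17, -13, 20), (17, 13, 20)  [2]
  a=18..19: none
Total reduced forms: 1 + 2 + 1 + 2 + 2 + 2 + 2 + 4 + 2 + 2 + 2 + 2 = 24
h = 24

24


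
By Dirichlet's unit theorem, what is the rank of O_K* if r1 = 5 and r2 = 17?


By Dirichlet's unit theorem:
rank = r1 + r2 - 1
= 5 + 17 - 1
= 21

21


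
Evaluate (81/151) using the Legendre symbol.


p = 151 is prime, so compute (81/151) with the reciprocity algorithm (Jacobi-symbol steps: pull out 2s via (2/n), flip via reciprocity, reduce):
  reciprocity: (81/151) -> +(151/81)
  reduce: (70/81)
  pull out 2: (2/81) = +1  (since 81 mod 8 = 1)
  reciprocity: (35/81) -> +(81/35)
  reduce: (11/35)
  reciprocity: (11/35) -> -(35/11)
  reduce: (2/11)
  pull out 2: (2/11) = -1  (since 11 mod 8 = 3)
  (1/11) = 1
Product of signs = 1
(81/151) = 1

1


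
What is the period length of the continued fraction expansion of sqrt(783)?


Run the CF algorithm for sqrt(783).
a_0 = floor(sqrt(783)) = 27; set m_0=0, q_0=1.
Recurrence: m' = q*a - m,  q' = (d - m'^2)/q,  a' = floor((a_0 + m')/q').
  step 1: m=27, q=54, a=1
  step 2: m=27, q=1, a=54
a_2 = 2*a_0 = 54, so the period closes here.
sqrt(783) = [27; 1, 54]
Period length = 2

2


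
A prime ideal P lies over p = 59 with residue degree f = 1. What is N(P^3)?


N(P^a) = p^(a*f)
= 59^(3*1)
= 59^3
= 205379

205379


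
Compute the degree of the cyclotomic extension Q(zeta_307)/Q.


The degree equals Euler's totient phi(307).
307 = 307
phi(307) = 306

306


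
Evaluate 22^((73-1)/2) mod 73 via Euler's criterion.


p = 73 is prime and the exponent is (p-1)/2 = 36, so by Euler's criterion 22^36 = (22/73) = +1 or -1 mod 73.
Compute by square-and-multiply:
  36 = 32 + 4 (binary 100100)
  Repeated squaring mod 73: 22^1 = 22, 22^2 = 46, 22^4 = 72, 22^8 = 1, 22^16 = 1, 22^32 = 1
  22^36 = 22^32 * 22^4 = 1 * 72 mod 73
    1 * 72 = 72 = 72 mod 73
  22^36 = 72 mod 73
Result 72 = p - 1 = -1 mod 73: 22 is a quadratic non-residue mod 73. As a residue in [0, p-1] the value is 72.
22^36 mod 73 = 72

72


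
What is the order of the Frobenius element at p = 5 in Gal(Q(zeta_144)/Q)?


The Frobenius at p in Gal(Q(zeta_n)/Q) = (Z/nZ)* is the class of p, so its order is ord_144(5), the smallest k >= 1 with 5^k = 1 mod 144.
n = 144 = 2^4 * 3^2, phi(144) = 48; the order divides phi(n).
Divisors of 48: 1, 2, 3, 4, 6, 8, 12, 16, 24, 48
Repeated squaring mod 144: 5^1 = 5, 5^2 = 25, 5^4 = 49, 5^8 = 97, 5^16 = 49, 5^32 = 97
Test divisors in increasing order:
  k=1: 5^1 = 5 mod 144
  k=2: 5^2 = 25 mod 144
  k=3: 5^3 = 25 * 5 = 125 mod 144
  k=4: 5^4 = 49 mod 144
  k=6: 5^6 = 49 * 25 = 73 mod 144
  k=8: 5^8 = 97 mod 144
  k=12: 5^12 = 97 * 49 = 1 mod 144  <- first divisor giving 1
Order = 12

12


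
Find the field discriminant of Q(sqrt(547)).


For K = Q(sqrt(d)) with d squarefree: disc(K) = d if d = 1 mod 4, and disc(K) = 4d if d = 2 or 3 mod 4.
Here d = 547, and d mod 4 = 3.
d = 3 mod 4, not 1 (O_K = Z[sqrt(d)]), so disc(K) = 4d = 4 * (547) = 2188

2188


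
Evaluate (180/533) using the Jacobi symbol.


Compute (180/533) via quadratic reciprocity:
  pull out 2: (2/533) = -1  (since 533 mod 8 = 5)
  pull out 2: (2/533) = -1  (since 533 mod 8 = 5)
  reciprocity: (45/533) -> +(533/45)
  reduce: (38/45)
  pull out 2: (2/45) = -1  (since 45 mod 8 = 5)
  reciprocity: (19/45) -> +(45/19)
  reduce: (7/19)
  reciprocity: (7/19) -> -(19/7)
  reduce: (5/7)
  reciprocity: (5/7) -> +(7/5)
  reduce: (2/5)
  pull out 2: (2/5) = -1  (since 5 mod 8 = 5)
  (1/5) = 1
Product of signs = -1

-1


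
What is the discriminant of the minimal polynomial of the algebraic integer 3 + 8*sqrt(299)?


The element 3 + 8*sqrt(299) has minimal polynomial:
x^2 - 6*x - 19127
Discriminant = (-6)^2 - 4*(-19127)
= 36 + 76508
= 76544

76544


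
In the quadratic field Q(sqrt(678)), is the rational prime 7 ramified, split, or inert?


K = Q(sqrt(678)). Since d mod 4 = 2, disc(K) = 2712.
Check p | disc: 2712 mod 7 = 3.
p does not divide disc. Compute Legendre symbol (d/p):
6^((7-1)/2) mod 7 = -1
(d/p) = -1, so p is inert: (p) stays prime with e=1, f=2, g=1.
Therefore p is inert.

inert


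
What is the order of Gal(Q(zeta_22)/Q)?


|Gal(Q(zeta_22)/Q)| = phi(22)
= 10

10


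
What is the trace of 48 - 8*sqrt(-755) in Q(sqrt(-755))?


Tr(a + b*sqrt(d)) = (a + b*sqrt(d)) + (a - b*sqrt(d)) = 2a
= 2 * (48)
= 96

96


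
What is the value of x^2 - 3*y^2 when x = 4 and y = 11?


x^2 - d*y^2
= 4^2 - 3*11^2
= 16 - 363
= -347

-347


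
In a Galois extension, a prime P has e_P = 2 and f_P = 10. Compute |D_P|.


|D_P| = e * f
= 2 * 10
= 20

20


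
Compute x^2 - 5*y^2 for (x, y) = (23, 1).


x^2 - d*y^2
= 23^2 - 5*1^2
= 529 - 5
= 524

524


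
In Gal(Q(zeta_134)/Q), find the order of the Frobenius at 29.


The Frobenius at p in Gal(Q(zeta_n)/Q) = (Z/nZ)* is the class of p, so its order is ord_134(29), the smallest k >= 1 with 29^k = 1 mod 134.
n = 134 = 2 * 67, phi(134) = 66; the order divides phi(n).
Divisors of 66: 1, 2, 3, 6, 11, 22, 33, 66
Repeated squaring mod 134: 29^1 = 29, 29^2 = 37, 29^4 = 29, 29^8 = 37, 29^16 = 29, 29^32 = 37, 29^64 = 29
Test divisors in increasing order:
  k=1: 29^1 = 29 mod 134
  k=2: 29^2 = 37 mod 134
  k=3: 29^3 = 37 * 29 = 1 mod 134  <- first divisor giving 1
Order = 3

3


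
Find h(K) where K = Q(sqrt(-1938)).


K = Q(sqrt(-1938)). d mod 4 = 2, so D = disc(K) = 4d = -7752
h(K) equals the number of primitive reduced positive-definite forms (a, b, c) = a*x^2 + b*x*y + c*y^2 with b^2 - 4ac = D,
where reduced means |b| <= a <= c, with b >= 0 whenever |b| = a or a = c, and primitive means gcd(a, b, c) = 1.
Reduced forces 3a^2 <= |D| = 7752, so 1 <= a <= 50; b must have the parity of D, and c = (b^2 - D)/(4a) must be an integer >= a.
Enumerate a = 1..50, b in [-a, a]:
  a=1: (1, 0, 1938)  [1]
  a=2: (2, 0, 969)  [1]
  a=3: (3, 0, 646)  [1]
  a=4..5: none
  a=6: (6, 0, 323)  [1]
  a=7: (7, -2, 277), (7, 2, 277)  [2]
  a=8..10: none
  a=11: (11, -6, 177), (11, 6, 177)  [2]
  a=12: none
  a=13: (13, -10, 151), (13, 10, 151)  [2]
  a=14: (14, -12, 141), (14, 12, 141)  [2]
  a=15..16: none
  a=17: (17, 0, 114)  [1]
  a=18: none
  a=19: (19, 0, 102)  [1]
  a=20: none
  a=21: (21, -12, 94), (21, 12, 94)  [2]
  a=22: (22, -16, 91), (22, 16, 91)  [2]
  a=23..25: none
  a=26: (26, -16, 77), (26, 16, 77)  [2]
  a=27..28: none
  a=29: (29, -22, 71), (29, 22, 71)  [2]
  a=30..32: none
  a=33: (33, -6, 59), (33, 6, 59)  [2]
  a=34: (34, 0, 57)  [1]
  a=35..37: none
  a=38: (38, 0, 51)  [1]
  a=39: (39, -36, 58), (39, 36, 58)  [2]
  a=40..41: none
  a=42: (42, -12, 47), (42, 12, 47)  [2]
  a=43: (43, -26, 49), (43, 26, 49)  [2]
  a=44..50: none
Total reduced forms: 1 + 1 + 1 + 1 + 2 + 2 + 2 + 2 + 1 + 1 + 2 + 2 + 2 + 2 + 2 + 1 + 1 + 2 + 2 + 2 = 32
h = 32

32


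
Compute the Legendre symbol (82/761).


p = 761 is prime, so compute (82/761) with the reciprocity algorithm (Jacobi-symbol steps: pull out 2s via (2/n), flip via reciprocity, reduce):
  pull out 2: (2/761) = +1  (since 761 mod 8 = 1)
  reciprocity: (41/761) -> +(761/41)
  reduce: (23/41)
  reciprocity: (23/41) -> +(41/23)
  reduce: (18/23)
  pull out 2: (2/23) = +1  (since 23 mod 8 = 7)
  reciprocity: (9/23) -> +(23/9)
  reduce: (5/9)
  reciprocity: (5/9) -> +(9/5)
  reduce: (4/5)
  pull out 2: (2/5) = -1  (since 5 mod 8 = 5)
  pull out 2: (2/5) = -1  (since 5 mod 8 = 5)
  (1/5) = 1
Product of signs = 1
(82/761) = 1

1


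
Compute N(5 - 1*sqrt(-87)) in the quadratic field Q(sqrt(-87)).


N(a + b*sqrt(d)) = a^2 - d*b^2
= (5)^2 - (-87)*(-1)^2
= 25 + 87
= 112

112


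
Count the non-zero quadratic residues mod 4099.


For prime p, the number of non-zero quadratic residues is (p-1)/2.
= (4099-1)/2
= 2049

2049


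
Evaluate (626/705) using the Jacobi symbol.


Compute (626/705) via quadratic reciprocity:
  pull out 2: (2/705) = +1  (since 705 mod 8 = 1)
  reciprocity: (313/705) -> +(705/313)
  reduce: (79/313)
  reciprocity: (79/313) -> +(313/79)
  reduce: (76/79)
  pull out 2: (2/79) = +1  (since 79 mod 8 = 7)
  pull out 2: (2/79) = +1  (since 79 mod 8 = 7)
  reciprocity: (19/79) -> -(79/19)
  reduce: (3/19)
  reciprocity: (3/19) -> -(19/3)
  reduce: (1/3)
  (1/3) = 1
Product of signs = 1

1


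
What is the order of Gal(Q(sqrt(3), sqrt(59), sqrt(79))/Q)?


The 3 square roots of distinct primes are multiplicatively independent over Q,
so [K:Q] = 2^3 and Gal(K/Q) is isomorphic to (Z/2Z)^3.
|Gal| = 2^3 = 8

8


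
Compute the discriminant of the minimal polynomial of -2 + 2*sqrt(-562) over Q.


The element -2 + 2*sqrt(-562) has minimal polynomial:
x^2 + 4*x + 2252
Discriminant = (4)^2 - 4*(2252)
= 16 - 9008
= -8992

-8992


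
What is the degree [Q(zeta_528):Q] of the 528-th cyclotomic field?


The degree equals Euler's totient phi(528).
528 = 2^4 * 3 * 11
phi(528) = 160

160


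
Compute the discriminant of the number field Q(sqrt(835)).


For K = Q(sqrt(d)) with d squarefree: disc(K) = d if d = 1 mod 4, and disc(K) = 4d if d = 2 or 3 mod 4.
Here d = 835, and d mod 4 = 3.
d = 3 mod 4, not 1 (O_K = Z[sqrt(d)]), so disc(K) = 4d = 4 * (835) = 3340

3340


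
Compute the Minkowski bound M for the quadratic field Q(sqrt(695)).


d = 695, d mod 4 = 3, so disc(K) = 4d = 2780; |disc(K)| = 2780
Real quadratic field, so n = 2, s = r2 = 0, r1 = 2
M = (n!/n^n) * (4/pi)^s * sqrt(|disc(K)|) = (2!/2^2) * (4/pi)^0 * sqrt(2780)
= 0.5 * 1.000000 * 52.725705
= 26.3629

26.3629


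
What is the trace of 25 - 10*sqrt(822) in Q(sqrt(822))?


Tr(a + b*sqrt(d)) = (a + b*sqrt(d)) + (a - b*sqrt(d)) = 2a
= 2 * (25)
= 50

50


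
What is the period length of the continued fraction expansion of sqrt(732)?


Run the CF algorithm for sqrt(732).
a_0 = floor(sqrt(732)) = 27; set m_0=0, q_0=1.
Recurrence: m' = q*a - m,  q' = (d - m'^2)/q,  a' = floor((a_0 + m')/q').
  step 1: m=27, q=3, a=18
  step 2: m=27, q=1, a=54
a_2 = 2*a_0 = 54, so the period closes here.
sqrt(732) = [27; 18, 54]
Period length = 2

2


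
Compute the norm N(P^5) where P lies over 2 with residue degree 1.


N(P^a) = p^(a*f)
= 2^(5*1)
= 2^5
= 32

32


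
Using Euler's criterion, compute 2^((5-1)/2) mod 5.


p = 5 is prime and the exponent is (p-1)/2 = 2, so by Euler's criterion 2^2 = (2/5) = +1 or -1 mod 5.
Compute by square-and-multiply:
  2 = 2 (binary 10)
  Repeated squaring mod 5: 2^1 = 2, 2^2 = 4
  2^2 = 4 mod 5
Result 4 = p - 1 = -1 mod 5: 2 is a quadratic non-residue mod 5. As a residue in [0, p-1] the value is 4.
2^2 mod 5 = 4

4


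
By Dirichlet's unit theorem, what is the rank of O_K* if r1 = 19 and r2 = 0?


By Dirichlet's unit theorem:
rank = r1 + r2 - 1
= 19 + 0 - 1
= 18

18


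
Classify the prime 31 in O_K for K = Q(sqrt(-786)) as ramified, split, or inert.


K = Q(sqrt(-786)). Since d mod 4 = 2, disc(K) = -3144.
Check p | disc: -3144 mod 31 = 18.
p does not divide disc. Compute Legendre symbol (d/p):
20^((31-1)/2) mod 31 = 1
(d/p) = 1, so p splits: (p) = P*P' with e=1, f=1, g=2.
Therefore p is split.

split


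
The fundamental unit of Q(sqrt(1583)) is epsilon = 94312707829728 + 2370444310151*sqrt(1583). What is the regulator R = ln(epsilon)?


epsilon = 94312707829728 + 2370444310151*sqrt(1583)
= 1.8863e+14
R = ln(1.8863e+14)
= 32.8708

32.8708


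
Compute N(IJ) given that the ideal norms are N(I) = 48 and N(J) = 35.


N(IJ) = N(I) * N(J)
= 48 * 35
= 1680

1680


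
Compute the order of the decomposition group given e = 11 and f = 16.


|D_P| = e * f
= 11 * 16
= 176

176


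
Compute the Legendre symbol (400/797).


p = 797 is prime, so compute (400/797) with the reciprocity algorithm (Jacobi-symbol steps: pull out 2s via (2/n), flip via reciprocity, reduce):
  pull out 2: (2/797) = -1  (since 797 mod 8 = 5)
  pull out 2: (2/797) = -1  (since 797 mod 8 = 5)
  pull out 2: (2/797) = -1  (since 797 mod 8 = 5)
  pull out 2: (2/797) = -1  (since 797 mod 8 = 5)
  reciprocity: (25/797) -> +(797/25)
  reduce: (22/25)
  pull out 2: (2/25) = +1  (since 25 mod 8 = 1)
  reciprocity: (11/25) -> +(25/11)
  reduce: (3/11)
  reciprocity: (3/11) -> -(11/3)
  reduce: (2/3)
  pull out 2: (2/3) = -1  (since 3 mod 8 = 3)
  (1/3) = 1
Product of signs = 1
(400/797) = 1

1


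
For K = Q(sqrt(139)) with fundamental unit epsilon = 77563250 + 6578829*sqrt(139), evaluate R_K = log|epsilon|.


epsilon = 77563250 + 6578829*sqrt(139)
= 1.5513e+08
R = ln(1.5513e+08)
= 18.8598

18.8598


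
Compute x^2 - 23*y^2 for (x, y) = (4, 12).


x^2 - d*y^2
= 4^2 - 23*12^2
= 16 - 3312
= -3296

-3296


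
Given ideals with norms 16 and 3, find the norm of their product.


N(IJ) = N(I) * N(J)
= 16 * 3
= 48

48


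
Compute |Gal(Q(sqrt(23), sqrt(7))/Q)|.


The 2 square roots of distinct primes are multiplicatively independent over Q,
so [K:Q] = 2^2 and Gal(K/Q) is isomorphic to (Z/2Z)^2.
|Gal| = 2^2 = 4

4


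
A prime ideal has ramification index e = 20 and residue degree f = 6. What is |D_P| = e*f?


|D_P| = e * f
= 20 * 6
= 120

120


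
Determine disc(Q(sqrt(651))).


For K = Q(sqrt(d)) with d squarefree: disc(K) = d if d = 1 mod 4, and disc(K) = 4d if d = 2 or 3 mod 4.
Here d = 651, and d mod 4 = 3.
d = 3 mod 4, not 1 (O_K = Z[sqrt(d)]), so disc(K) = 4d = 4 * (651) = 2604

2604


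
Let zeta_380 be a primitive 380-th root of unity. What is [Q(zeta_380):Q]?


The degree equals Euler's totient phi(380).
380 = 2^2 * 5 * 19
phi(380) = 144

144


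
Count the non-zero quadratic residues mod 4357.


For prime p, the number of non-zero quadratic residues is (p-1)/2.
= (4357-1)/2
= 2178

2178


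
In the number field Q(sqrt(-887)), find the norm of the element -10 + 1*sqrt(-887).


N(a + b*sqrt(d)) = a^2 - d*b^2
= (-10)^2 - (-887)*(1)^2
= 100 + 887
= 987

987


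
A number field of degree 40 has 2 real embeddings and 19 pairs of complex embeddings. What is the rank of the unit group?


By Dirichlet's unit theorem:
rank = r1 + r2 - 1
= 2 + 19 - 1
= 20

20


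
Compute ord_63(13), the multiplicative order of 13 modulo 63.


We want ord_63(13), the smallest k >= 1 with 13^k = 1 mod 63.
n = 63 = 3^2 * 7, phi(63) = 36; the order divides phi(n).
Divisors of 36: 1, 2, 3, 4, 6, 9, 12, 18, 36
Repeated squaring mod 63: 13^1 = 13, 13^2 = 43, 13^4 = 22, 13^8 = 43, 13^16 = 22, 13^32 = 43
Test divisors in increasing order:
  k=1: 13^1 = 13 mod 63
  k=2: 13^2 = 43 mod 63
  k=3: 13^3 = 43 * 13 = 55 mod 63
  k=4: 13^4 = 22 mod 63
  k=6: 13^6 = 22 * 43 = 1 mod 63  <- first divisor giving 1
Order = 6

6


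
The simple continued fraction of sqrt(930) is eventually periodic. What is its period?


Run the CF algorithm for sqrt(930).
a_0 = floor(sqrt(930)) = 30; set m_0=0, q_0=1.
Recurrence: m' = q*a - m,  q' = (d - m'^2)/q,  a' = floor((a_0 + m')/q').
  step 1: m=30, q=30, a=2
  step 2: m=30, q=1, a=60
a_2 = 2*a_0 = 60, so the period closes here.
sqrt(930) = [30; 2, 60]
Period length = 2

2


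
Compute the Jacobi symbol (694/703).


Compute (694/703) via quadratic reciprocity:
  pull out 2: (2/703) = +1  (since 703 mod 8 = 7)
  reciprocity: (347/703) -> -(703/347)
  reduce: (9/347)
  reciprocity: (9/347) -> +(347/9)
  reduce: (5/9)
  reciprocity: (5/9) -> +(9/5)
  reduce: (4/5)
  pull out 2: (2/5) = -1  (since 5 mod 8 = 5)
  pull out 2: (2/5) = -1  (since 5 mod 8 = 5)
  (1/5) = 1
Product of signs = -1

-1


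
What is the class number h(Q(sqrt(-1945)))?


K = Q(sqrt(-1945)). d mod 4 = 3, so D = disc(K) = 4d = -7780
h(K) equals the number of primitive reduced positive-definite forms (a, b, c) = a*x^2 + b*x*y + c*y^2 with b^2 - 4ac = D,
where reduced means |b| <= a <= c, with b >= 0 whenever |b| = a or a = c, and primitive means gcd(a, b, c) = 1.
Reduced forces 3a^2 <= |D| = 7780, so 1 <= a <= 50; b must have the parity of D, and c = (b^2 - D)/(4a) must be an integer >= a.
Enumerate a = 1..50, b in [-a, a]:
  a=1: (1, 0, 1945)  [1]
  a=2: (2, 2, 973)  [1]
  a=3..4: none
  a=5: (5, 0, 389)  [1]
  a=6: none
  a=7: (7, -2, 278), (7, 2, 278)  [2]
  a=8..9: none
  a=10: (10, 10, 197)  [1]
  a=11..13: none
  a=14: (14, -2, 139), (14, 2, 139)  [2]
  a=15..30: none
  a=31: (31, -30, 70), (31, 30, 70)  [2]
  a=32..34: none
  a=35: (35, -30, 62), (35, 30, 62)  [2]
  a=36: none
  a=37: (37, -8, 53), (37, 8, 53)  [2]
  a=38..40: none
  a=41: (41, -16, 49), (41, 16, 49)  [2]
  a=42..50: none
Total reduced forms: 1 + 1 + 1 + 2 + 1 + 2 + 2 + 2 + 2 + 2 = 16
h = 16

16


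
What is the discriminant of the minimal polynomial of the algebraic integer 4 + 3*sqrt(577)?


The element 4 + 3*sqrt(577) has minimal polynomial:
x^2 - 8*x - 5177
Discriminant = (-8)^2 - 4*(-5177)
= 64 + 20708
= 20772

20772


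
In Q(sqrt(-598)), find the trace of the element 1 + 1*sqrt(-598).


Tr(a + b*sqrt(d)) = (a + b*sqrt(d)) + (a - b*sqrt(d)) = 2a
= 2 * (1)
= 2

2


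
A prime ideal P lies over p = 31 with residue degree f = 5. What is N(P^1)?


N(P^a) = p^(a*f)
= 31^(1*5)
= 31^5
= 28629151

28629151


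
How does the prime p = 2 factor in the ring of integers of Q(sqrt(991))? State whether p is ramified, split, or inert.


K = Q(sqrt(991)). Since d mod 4 = 3, disc(K) = 3964.
Check p | disc: 3964 mod 2 = 0.
p divides disc, so p ramifies: (p) = P^2 with e=2, f=1, g=1.
Therefore p is ramified.

ramified


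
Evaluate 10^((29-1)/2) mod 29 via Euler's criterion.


p = 29 is prime and the exponent is (p-1)/2 = 14, so by Euler's criterion 10^14 = (10/29) = +1 or -1 mod 29.
Compute by square-and-multiply:
  14 = 8 + 4 + 2 (binary 1110)
  Repeated squaring mod 29: 10^1 = 10, 10^2 = 13, 10^4 = 24, 10^8 = 25
  10^14 = 10^8 * 10^4 * 10^2 = 25 * 24 * 13 mod 29
    25 * 24 = 600 = 20 mod 29
    20 * 13 = 260 = 28 mod 29
  10^14 = 28 mod 29
Result 28 = p - 1 = -1 mod 29: 10 is a quadratic non-residue mod 29. As a residue in [0, p-1] the value is 28.
10^14 mod 29 = 28

28


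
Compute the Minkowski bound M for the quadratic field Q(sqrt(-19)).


d = -19, d mod 4 = 1, so disc(K) = d = -19; |disc(K)| = 19
Imaginary quadratic field, so n = 2, s = r2 = 1, r1 = 0
M = (n!/n^n) * (4/pi)^s * sqrt(|disc(K)|) = (2!/2^2) * (4/pi)^1 * sqrt(19)
= 0.5 * 1.273240 * 4.358899
= 2.7750

2.7750


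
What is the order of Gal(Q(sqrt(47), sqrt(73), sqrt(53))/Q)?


The 3 square roots of distinct primes are multiplicatively independent over Q,
so [K:Q] = 2^3 and Gal(K/Q) is isomorphic to (Z/2Z)^3.
|Gal| = 2^3 = 8

8


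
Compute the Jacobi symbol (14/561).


Compute (14/561) via quadratic reciprocity:
  pull out 2: (2/561) = +1  (since 561 mod 8 = 1)
  reciprocity: (7/561) -> +(561/7)
  reduce: (1/7)
  (1/7) = 1
Product of signs = 1

1


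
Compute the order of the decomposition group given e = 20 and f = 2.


|D_P| = e * f
= 20 * 2
= 40

40


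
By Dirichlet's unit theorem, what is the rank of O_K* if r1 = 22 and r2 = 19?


By Dirichlet's unit theorem:
rank = r1 + r2 - 1
= 22 + 19 - 1
= 40

40


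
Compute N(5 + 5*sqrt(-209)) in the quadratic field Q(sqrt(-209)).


N(a + b*sqrt(d)) = a^2 - d*b^2
= (5)^2 - (-209)*(5)^2
= 25 + 5225
= 5250

5250


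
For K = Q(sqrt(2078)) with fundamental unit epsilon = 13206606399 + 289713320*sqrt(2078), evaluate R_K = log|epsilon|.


epsilon = 13206606399 + 289713320*sqrt(2078)
= 2.6413e+10
R = ln(2.6413e+10)
= 23.9971

23.9971


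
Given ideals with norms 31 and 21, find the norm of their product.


N(IJ) = N(I) * N(J)
= 31 * 21
= 651

651


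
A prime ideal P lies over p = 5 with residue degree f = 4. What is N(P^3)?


N(P^a) = p^(a*f)
= 5^(3*4)
= 5^12
= 244140625

244140625


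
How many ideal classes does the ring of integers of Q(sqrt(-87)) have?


K = Q(sqrt(-87)). d mod 4 = 1, so D = disc(K) = d = -87
h(K) equals the number of primitive reduced positive-definite forms (a, b, c) = a*x^2 + b*x*y + c*y^2 with b^2 - 4ac = D,
where reduced means |b| <= a <= c, with b >= 0 whenever |b| = a or a = c, and primitive means gcd(a, b, c) = 1.
Reduced forces 3a^2 <= |D| = 87, so 1 <= a <= 5; b must have the parity of D, and c = (b^2 - D)/(4a) must be an integer >= a.
Enumerate a = 1..5, b in [-a, a]:
  a=1: (1, 1, 22)  [1]
  a=2: (2, -1, 11), (2, 1, 11)  [2]
  a=3: (3, 3, 8)  [1]
  a=4: (4, -3, 6), (4, 3, 6)  [2]
  a=5: none
Total reduced forms: 1 + 2 + 1 + 2 = 6
h = 6

6


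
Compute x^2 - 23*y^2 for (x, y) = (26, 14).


x^2 - d*y^2
= 26^2 - 23*14^2
= 676 - 4508
= -3832

-3832


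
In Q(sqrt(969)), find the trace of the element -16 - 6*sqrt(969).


Tr(a + b*sqrt(d)) = (a + b*sqrt(d)) + (a - b*sqrt(d)) = 2a
= 2 * (-16)
= -32

-32


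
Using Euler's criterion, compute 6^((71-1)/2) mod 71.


p = 71 is prime and the exponent is (p-1)/2 = 35, so by Euler's criterion 6^35 = (6/71) = +1 or -1 mod 71.
Compute by square-and-multiply:
  35 = 32 + 2 + 1 (binary 100011)
  Repeated squaring mod 71: 6^1 = 6, 6^2 = 36, 6^4 = 18, 6^8 = 40, 6^16 = 38, 6^32 = 24
  6^35 = 6^32 * 6^2 * 6^1 = 24 * 36 * 6 mod 71
    24 * 36 = 864 = 12 mod 71
    12 * 6 = 72 = 1 mod 71
  6^35 = 1 mod 71
Result 1: 6 is a quadratic residue mod 71.
6^35 mod 71 = 1

1


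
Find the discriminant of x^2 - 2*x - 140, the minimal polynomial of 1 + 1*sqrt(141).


The element 1 + 1*sqrt(141) has minimal polynomial:
x^2 - 2*x - 140
Discriminant = (-2)^2 - 4*(-140)
= 4 + 560
= 564

564


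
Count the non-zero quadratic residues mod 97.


For prime p, the number of non-zero quadratic residues is (p-1)/2.
= (97-1)/2
= 48

48


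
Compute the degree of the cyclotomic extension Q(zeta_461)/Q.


The degree equals Euler's totient phi(461).
461 = 461
phi(461) = 460

460


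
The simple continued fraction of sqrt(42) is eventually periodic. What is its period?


Run the CF algorithm for sqrt(42).
a_0 = floor(sqrt(42)) = 6; set m_0=0, q_0=1.
Recurrence: m' = q*a - m,  q' = (d - m'^2)/q,  a' = floor((a_0 + m')/q').
  step 1: m=6, q=6, a=2
  step 2: m=6, q=1, a=12
a_2 = 2*a_0 = 12, so the period closes here.
sqrt(42) = [6; 2, 12]
Period length = 2

2


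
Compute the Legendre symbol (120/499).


p = 499 is prime, so compute (120/499) with the reciprocity algorithm (Jacobi-symbol steps: pull out 2s via (2/n), flip via reciprocity, reduce):
  pull out 2: (2/499) = -1  (since 499 mod 8 = 3)
  pull out 2: (2/499) = -1  (since 499 mod 8 = 3)
  pull out 2: (2/499) = -1  (since 499 mod 8 = 3)
  reciprocity: (15/499) -> -(499/15)
  reduce: (4/15)
  pull out 2: (2/15) = +1  (since 15 mod 8 = 7)
  pull out 2: (2/15) = +1  (since 15 mod 8 = 7)
  (1/15) = 1
Product of signs = 1
(120/499) = 1

1


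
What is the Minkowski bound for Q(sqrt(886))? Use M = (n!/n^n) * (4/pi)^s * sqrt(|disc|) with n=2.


d = 886, d mod 4 = 2, so disc(K) = 4d = 3544; |disc(K)| = 3544
Real quadratic field, so n = 2, s = r2 = 0, r1 = 2
M = (n!/n^n) * (4/pi)^s * sqrt(|disc(K)|) = (2!/2^2) * (4/pi)^0 * sqrt(3544)
= 0.5 * 1.000000 * 59.531504
= 29.7658

29.7658


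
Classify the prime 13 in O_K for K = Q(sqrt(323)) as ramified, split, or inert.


K = Q(sqrt(323)). Since d mod 4 = 3, disc(K) = 1292.
Check p | disc: 1292 mod 13 = 5.
p does not divide disc. Compute Legendre symbol (d/p):
11^((13-1)/2) mod 13 = -1
(d/p) = -1, so p is inert: (p) stays prime with e=1, f=2, g=1.
Therefore p is inert.

inert


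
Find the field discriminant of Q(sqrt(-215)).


For K = Q(sqrt(d)) with d squarefree: disc(K) = d if d = 1 mod 4, and disc(K) = 4d if d = 2 or 3 mod 4.
Here d = -215, and d mod 4 = 1.
d = 1 mod 4 (O_K = Z[(1+sqrt(d))/2]), so disc(K) = d = -215

-215


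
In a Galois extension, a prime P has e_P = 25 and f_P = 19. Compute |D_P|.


|D_P| = e * f
= 25 * 19
= 475

475


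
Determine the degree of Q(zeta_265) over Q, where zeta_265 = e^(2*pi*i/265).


The degree equals Euler's totient phi(265).
265 = 5 * 53
phi(265) = 208

208


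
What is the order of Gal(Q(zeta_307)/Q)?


|Gal(Q(zeta_307)/Q)| = phi(307)
= 306

306


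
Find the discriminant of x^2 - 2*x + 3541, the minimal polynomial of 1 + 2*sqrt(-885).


The element 1 + 2*sqrt(-885) has minimal polynomial:
x^2 - 2*x + 3541
Discriminant = (-2)^2 - 4*(3541)
= 4 - 14164
= -14160

-14160


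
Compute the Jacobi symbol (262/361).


Compute (262/361) via quadratic reciprocity:
  pull out 2: (2/361) = +1  (since 361 mod 8 = 1)
  reciprocity: (131/361) -> +(361/131)
  reduce: (99/131)
  reciprocity: (99/131) -> -(131/99)
  reduce: (32/99)
  pull out 2: (2/99) = -1  (since 99 mod 8 = 3)
  pull out 2: (2/99) = -1  (since 99 mod 8 = 3)
  pull out 2: (2/99) = -1  (since 99 mod 8 = 3)
  pull out 2: (2/99) = -1  (since 99 mod 8 = 3)
  pull out 2: (2/99) = -1  (since 99 mod 8 = 3)
  (1/99) = 1
Product of signs = 1

1


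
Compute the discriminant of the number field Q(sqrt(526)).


For K = Q(sqrt(d)) with d squarefree: disc(K) = d if d = 1 mod 4, and disc(K) = 4d if d = 2 or 3 mod 4.
Here d = 526, and d mod 4 = 2.
d = 2 mod 4, not 1 (O_K = Z[sqrt(d)]), so disc(K) = 4d = 4 * (526) = 2104

2104


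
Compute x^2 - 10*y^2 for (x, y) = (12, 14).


x^2 - d*y^2
= 12^2 - 10*14^2
= 144 - 1960
= -1816

-1816


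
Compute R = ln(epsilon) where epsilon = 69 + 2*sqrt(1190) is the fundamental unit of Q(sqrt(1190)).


epsilon = 69 + 2*sqrt(1190)
= 137.9928
R = ln(137.9928)
= 4.9272

4.9272


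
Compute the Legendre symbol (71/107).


p = 107 is prime, so compute (71/107) with the reciprocity algorithm (Jacobi-symbol steps: pull out 2s via (2/n), flip via reciprocity, reduce):
  reciprocity: (71/107) -> -(107/71)
  reduce: (36/71)
  pull out 2: (2/71) = +1  (since 71 mod 8 = 7)
  pull out 2: (2/71) = +1  (since 71 mod 8 = 7)
  reciprocity: (9/71) -> +(71/9)
  reduce: (8/9)
  pull out 2: (2/9) = +1  (since 9 mod 8 = 1)
  pull out 2: (2/9) = +1  (since 9 mod 8 = 1)
  pull out 2: (2/9) = +1  (since 9 mod 8 = 1)
  (1/9) = 1
Product of signs = -1
(71/107) = -1

-1


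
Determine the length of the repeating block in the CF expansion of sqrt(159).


Run the CF algorithm for sqrt(159).
a_0 = floor(sqrt(159)) = 12; set m_0=0, q_0=1.
Recurrence: m' = q*a - m,  q' = (d - m'^2)/q,  a' = floor((a_0 + m')/q').
  step 1: m=12, q=15, a=1
  step 2: m=3, q=10, a=1
  step 3: m=7, q=11, a=1
  step 4: m=4, q=13, a=1
  step 5: m=9, q=6, a=3
  step 6: m=9, q=13, a=1
  step 7: m=4, q=11, a=1
  step 8: m=7, q=10, a=1
  step 9: m=3, q=15, a=1
  step 10: m=12, q=1, a=24
a_10 = 2*a_0 = 24, so the period closes here.
sqrt(159) = [12; 1, 1, 1, 1, 3, 1, 1, 1, 1, 24]
Period length = 10

10


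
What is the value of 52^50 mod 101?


p = 101 is prime and the exponent is (p-1)/2 = 50, so by Euler's criterion 52^50 = (52/101) = +1 or -1 mod 101.
Compute by square-and-multiply:
  50 = 32 + 16 + 2 (binary 110010)
  Repeated squaring mod 101: 52^1 = 52, 52^2 = 78, 52^4 = 24, 52^8 = 71, 52^16 = 92, 52^32 = 81
  52^50 = 52^32 * 52^16 * 52^2 = 81 * 92 * 78 mod 101
    81 * 92 = 7452 = 79 mod 101
    79 * 78 = 6162 = 1 mod 101
  52^50 = 1 mod 101
Result 1: 52 is a quadratic residue mod 101.
52^50 mod 101 = 1

1


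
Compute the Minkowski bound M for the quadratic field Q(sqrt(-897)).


d = -897, d mod 4 = 3, so disc(K) = 4d = -3588; |disc(K)| = 3588
Imaginary quadratic field, so n = 2, s = r2 = 1, r1 = 0
M = (n!/n^n) * (4/pi)^s * sqrt(|disc(K)|) = (2!/2^2) * (4/pi)^1 * sqrt(3588)
= 0.5 * 1.273240 * 59.899917
= 38.1335

38.1335


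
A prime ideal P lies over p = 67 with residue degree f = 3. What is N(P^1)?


N(P^a) = p^(a*f)
= 67^(1*3)
= 67^3
= 300763

300763


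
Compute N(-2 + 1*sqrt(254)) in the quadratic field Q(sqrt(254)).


N(a + b*sqrt(d)) = a^2 - d*b^2
= (-2)^2 - (254)*(1)^2
= 4 - 254
= -250

-250


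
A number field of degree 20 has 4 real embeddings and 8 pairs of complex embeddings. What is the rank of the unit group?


By Dirichlet's unit theorem:
rank = r1 + r2 - 1
= 4 + 8 - 1
= 11

11


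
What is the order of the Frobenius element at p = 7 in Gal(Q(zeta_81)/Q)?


The Frobenius at p in Gal(Q(zeta_n)/Q) = (Z/nZ)* is the class of p, so its order is ord_81(7), the smallest k >= 1 with 7^k = 1 mod 81.
n = 81 = 3^4, phi(81) = 54; the order divides phi(n).
Divisors of 54: 1, 2, 3, 6, 9, 18, 27, 54
Repeated squaring mod 81: 7^1 = 7, 7^2 = 49, 7^4 = 52, 7^8 = 31, 7^16 = 70, 7^32 = 40
Test divisors in increasing order:
  k=1: 7^1 = 7 mod 81
  k=2: 7^2 = 49 mod 81
  k=3: 7^3 = 49 * 7 = 19 mod 81
  k=6: 7^6 = 52 * 49 = 37 mod 81
  k=9: 7^9 = 31 * 7 = 55 mod 81
  k=18: 7^18 = 70 * 49 = 28 mod 81
  k=27: 7^27 = 70 * 31 * 49 * 7 = 1 mod 81  <- first divisor giving 1
Order = 27

27


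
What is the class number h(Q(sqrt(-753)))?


K = Q(sqrt(-753)). d mod 4 = 3, so D = disc(K) = 4d = -3012
h(K) equals the number of primitive reduced positive-definite forms (a, b, c) = a*x^2 + b*x*y + c*y^2 with b^2 - 4ac = D,
where reduced means |b| <= a <= c, with b >= 0 whenever |b| = a or a = c, and primitive means gcd(a, b, c) = 1.
Reduced forces 3a^2 <= |D| = 3012, so 1 <= a <= 31; b must have the parity of D, and c = (b^2 - D)/(4a) must be an integer >= a.
Enumerate a = 1..31, b in [-a, a]:
  a=1: (1, 0, 753)  [1]
  a=2: (2, 2, 377)  [1]
  a=3: (3, 0, 251)  [1]
  a=4..5: none
  a=6: (6, 6, 127)  [1]
  a=7..12: none
  a=13: (13, -2, 58), (13, 2, 58)  [2]
  a=14..18: none
  a=19: (19, -16, 43), (19, 16, 43)  [2]
  a=20..22: none
  a=23: (23, -22, 38), (23, 22, 38)  [2]
  a=24..25: none
  a=26: (26, -2, 29), (26, 2, 29)  [2]
  a=27..31: none
Total reduced forms: 1 + 1 + 1 + 1 + 2 + 2 + 2 + 2 = 12
h = 12

12


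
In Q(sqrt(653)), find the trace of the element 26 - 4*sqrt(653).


Tr(a + b*sqrt(d)) = (a + b*sqrt(d)) + (a - b*sqrt(d)) = 2a
= 2 * (26)
= 52

52


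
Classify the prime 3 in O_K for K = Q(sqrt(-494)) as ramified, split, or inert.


K = Q(sqrt(-494)). Since d mod 4 = 2, disc(K) = -1976.
Check p | disc: -1976 mod 3 = 1.
p does not divide disc. Compute Legendre symbol (d/p):
1^((3-1)/2) mod 3 = 1
(d/p) = 1, so p splits: (p) = P*P' with e=1, f=1, g=2.
Therefore p is split.

split


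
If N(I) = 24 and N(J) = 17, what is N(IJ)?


N(IJ) = N(I) * N(J)
= 24 * 17
= 408

408


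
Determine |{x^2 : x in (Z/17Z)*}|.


For prime p, the number of non-zero quadratic residues is (p-1)/2.
= (17-1)/2
= 8

8


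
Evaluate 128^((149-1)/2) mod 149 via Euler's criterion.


p = 149 is prime and the exponent is (p-1)/2 = 74, so by Euler's criterion 128^74 = (128/149) = +1 or -1 mod 149.
Compute by square-and-multiply:
  74 = 64 + 8 + 2 (binary 1001010)
  Repeated squaring mod 149: 128^1 = 128, 128^2 = 143, 128^4 = 36, 128^8 = 104, 128^16 = 88, 128^32 = 145, 128^64 = 16
  128^74 = 128^64 * 128^8 * 128^2 = 16 * 104 * 143 mod 149
    16 * 104 = 1664 = 25 mod 149
    25 * 143 = 3575 = 148 mod 149
  128^74 = 148 mod 149
Result 148 = p - 1 = -1 mod 149: 128 is a quadratic non-residue mod 149. As a residue in [0, p-1] the value is 148.
128^74 mod 149 = 148

148


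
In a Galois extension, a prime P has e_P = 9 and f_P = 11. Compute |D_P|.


|D_P| = e * f
= 9 * 11
= 99

99


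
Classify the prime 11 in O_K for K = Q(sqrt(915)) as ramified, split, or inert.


K = Q(sqrt(915)). Since d mod 4 = 3, disc(K) = 3660.
Check p | disc: 3660 mod 11 = 8.
p does not divide disc. Compute Legendre symbol (d/p):
2^((11-1)/2) mod 11 = -1
(d/p) = -1, so p is inert: (p) stays prime with e=1, f=2, g=1.
Therefore p is inert.

inert


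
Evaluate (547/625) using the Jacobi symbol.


Compute (547/625) via quadratic reciprocity:
  reciprocity: (547/625) -> +(625/547)
  reduce: (78/547)
  pull out 2: (2/547) = -1  (since 547 mod 8 = 3)
  reciprocity: (39/547) -> -(547/39)
  reduce: (1/39)
  (1/39) = 1
Product of signs = 1

1


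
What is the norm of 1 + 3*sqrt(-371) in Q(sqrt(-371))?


N(a + b*sqrt(d)) = a^2 - d*b^2
= (1)^2 - (-371)*(3)^2
= 1 + 3339
= 3340

3340


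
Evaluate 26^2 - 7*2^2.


x^2 - d*y^2
= 26^2 - 7*2^2
= 676 - 28
= 648

648


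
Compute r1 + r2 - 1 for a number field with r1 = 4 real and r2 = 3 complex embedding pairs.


By Dirichlet's unit theorem:
rank = r1 + r2 - 1
= 4 + 3 - 1
= 6

6


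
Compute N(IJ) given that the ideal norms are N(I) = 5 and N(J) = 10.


N(IJ) = N(I) * N(J)
= 5 * 10
= 50

50


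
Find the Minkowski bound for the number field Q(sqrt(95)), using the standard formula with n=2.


d = 95, d mod 4 = 3, so disc(K) = 4d = 380; |disc(K)| = 380
Real quadratic field, so n = 2, s = r2 = 0, r1 = 2
M = (n!/n^n) * (4/pi)^s * sqrt(|disc(K)|) = (2!/2^2) * (4/pi)^0 * sqrt(380)
= 0.5 * 1.000000 * 19.493589
= 9.7468

9.7468


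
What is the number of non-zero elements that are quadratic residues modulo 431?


For prime p, the number of non-zero quadratic residues is (p-1)/2.
= (431-1)/2
= 215

215


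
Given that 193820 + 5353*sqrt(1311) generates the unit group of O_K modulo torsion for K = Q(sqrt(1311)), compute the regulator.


epsilon = 193820 + 5353*sqrt(1311)
= 387640.0000
R = ln(387640.0000)
= 12.8678

12.8678


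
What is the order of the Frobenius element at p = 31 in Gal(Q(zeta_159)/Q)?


The Frobenius at p in Gal(Q(zeta_n)/Q) = (Z/nZ)* is the class of p, so its order is ord_159(31), the smallest k >= 1 with 31^k = 1 mod 159.
n = 159 = 3 * 53, phi(159) = 104; the order divides phi(n).
Divisors of 104: 1, 2, 4, 8, 13, 26, 52, 104
Repeated squaring mod 159: 31^1 = 31, 31^2 = 7, 31^4 = 49, 31^8 = 16, 31^16 = 97, 31^32 = 28, 31^64 = 148
Test divisors in increasing order:
  k=1: 31^1 = 31 mod 159
  k=2: 31^2 = 7 mod 159
  k=4: 31^4 = 49 mod 159
  k=8: 31^8 = 16 mod 159
  k=13: 31^13 = 16 * 49 * 31 = 136 mod 159
  k=26: 31^26 = 97 * 16 * 7 = 52 mod 159
  k=52: 31^52 = 28 * 97 * 49 = 1 mod 159  <- first divisor giving 1
Order = 52

52


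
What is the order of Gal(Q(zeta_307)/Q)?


|Gal(Q(zeta_307)/Q)| = phi(307)
= 306

306


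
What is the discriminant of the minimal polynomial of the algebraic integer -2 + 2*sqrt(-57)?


The element -2 + 2*sqrt(-57) has minimal polynomial:
x^2 + 4*x + 232
Discriminant = (4)^2 - 4*(232)
= 16 - 928
= -912

-912


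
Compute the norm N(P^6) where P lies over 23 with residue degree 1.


N(P^a) = p^(a*f)
= 23^(6*1)
= 23^6
= 148035889

148035889


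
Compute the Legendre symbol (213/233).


p = 233 is prime, so compute (213/233) with the reciprocity algorithm (Jacobi-symbol steps: pull out 2s via (2/n), flip via reciprocity, reduce):
  reciprocity: (213/233) -> +(233/213)
  reduce: (20/213)
  pull out 2: (2/213) = -1  (since 213 mod 8 = 5)
  pull out 2: (2/213) = -1  (since 213 mod 8 = 5)
  reciprocity: (5/213) -> +(213/5)
  reduce: (3/5)
  reciprocity: (3/5) -> +(5/3)
  reduce: (2/3)
  pull out 2: (2/3) = -1  (since 3 mod 8 = 3)
  (1/3) = 1
Product of signs = -1
(213/233) = -1

-1


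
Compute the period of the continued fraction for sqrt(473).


Run the CF algorithm for sqrt(473).
a_0 = floor(sqrt(473)) = 21; set m_0=0, q_0=1.
Recurrence: m' = q*a - m,  q' = (d - m'^2)/q,  a' = floor((a_0 + m')/q').
  step 1: m=21, q=32, a=1
  step 2: m=11, q=11, a=2
  step 3: m=11, q=32, a=1
  step 4: m=21, q=1, a=42
a_4 = 2*a_0 = 42, so the period closes here.
sqrt(473) = [21; 1, 2, 1, 42]
Period length = 4

4


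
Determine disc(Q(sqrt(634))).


For K = Q(sqrt(d)) with d squarefree: disc(K) = d if d = 1 mod 4, and disc(K) = 4d if d = 2 or 3 mod 4.
Here d = 634, and d mod 4 = 2.
d = 2 mod 4, not 1 (O_K = Z[sqrt(d)]), so disc(K) = 4d = 4 * (634) = 2536

2536


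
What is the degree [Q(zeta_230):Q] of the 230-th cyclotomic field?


The degree equals Euler's totient phi(230).
230 = 2 * 5 * 23
phi(230) = 88

88


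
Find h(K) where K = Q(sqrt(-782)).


K = Q(sqrt(-782)). d mod 4 = 2, so D = disc(K) = 4d = -3128
h(K) equals the number of primitive reduced positive-definite forms (a, b, c) = a*x^2 + b*x*y + c*y^2 with b^2 - 4ac = D,
where reduced means |b| <= a <= c, with b >= 0 whenever |b| = a or a = c, and primitive means gcd(a, b, c) = 1.
Reduced forces 3a^2 <= |D| = 3128, so 1 <= a <= 32; b must have the parity of D, and c = (b^2 - D)/(4a) must be an integer >= a.
Enumerate a = 1..32, b in [-a, a]:
  a=1: (1, 0, 782)  [1]
  a=2: (2, 0, 391)  [1]
  a=3: (3, -2, 261), (3, 2, 261)  [2]
  a=4..5: none
  a=6: (6, -4, 131), (6, 4, 131)  [2]
  a=7: (7, -6, 113), (7, 6, 113)  [2]
  a=8: none
  a=9: (9, -2, 87), (9, 2, 87)  [2]
  a=10..13: none
  a=14: (14, -8, 57), (14, 8, 57)  [2]
  a=15..16: none
  a=17: (17, 0, 46)  [1]
  a=18: (18, -16, 47), (18, 16, 47)  [2]
  a=19: (19, -8, 42), (19, 8, 42)  [2]
  a=20: none
  a=21: (21, -20, 42), (21, -8, 38), (21, 8, 38), (21, 20, 42)  [4]
  a=22: none
  a=23: (23, 0, 34)  [1]
  a=24..26: none
  a=27: (27, -2, 29), (27, 2, 29)  [2]
  a=28..32: none
Total reduced forms: 1 + 1 + 2 + 2 + 2 + 2 + 2 + 1 + 2 + 2 + 4 + 1 + 2 = 24
h = 24

24
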